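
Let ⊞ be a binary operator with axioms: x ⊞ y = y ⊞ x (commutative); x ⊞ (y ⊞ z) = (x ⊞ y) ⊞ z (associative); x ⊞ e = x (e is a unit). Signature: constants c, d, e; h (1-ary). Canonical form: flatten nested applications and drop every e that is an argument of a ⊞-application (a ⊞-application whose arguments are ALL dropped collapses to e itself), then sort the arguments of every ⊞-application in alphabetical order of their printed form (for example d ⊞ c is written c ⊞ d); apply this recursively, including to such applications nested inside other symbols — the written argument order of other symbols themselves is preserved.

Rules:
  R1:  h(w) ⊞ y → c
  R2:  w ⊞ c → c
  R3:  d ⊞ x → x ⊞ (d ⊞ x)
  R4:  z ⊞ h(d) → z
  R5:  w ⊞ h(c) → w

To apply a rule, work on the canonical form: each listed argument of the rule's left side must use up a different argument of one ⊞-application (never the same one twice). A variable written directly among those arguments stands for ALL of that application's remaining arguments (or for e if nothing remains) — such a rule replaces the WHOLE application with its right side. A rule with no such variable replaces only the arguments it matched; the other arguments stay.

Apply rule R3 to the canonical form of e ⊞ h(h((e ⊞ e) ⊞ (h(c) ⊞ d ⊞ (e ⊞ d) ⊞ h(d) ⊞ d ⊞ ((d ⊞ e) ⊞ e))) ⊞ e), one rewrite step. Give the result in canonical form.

Answer: h(h(d ⊞ d ⊞ d ⊞ d ⊞ d ⊞ d ⊞ d ⊞ h(c) ⊞ h(c) ⊞ h(d) ⊞ h(d)))

Derivation:
Canonical form:  h(h(d ⊞ d ⊞ d ⊞ d ⊞ h(c) ⊞ h(d)))
Apply R3:  consuming d;  x := d ⊞ d ⊞ d ⊞ h(c) ⊞ h(d)
The extension variable absorbs all remaining arguments, so the whole application is rewritten.
Giving:  h(h(d ⊞ d ⊞ d ⊞ d ⊞ d ⊞ d ⊞ d ⊞ h(c) ⊞ h(c) ⊞ h(d) ⊞ h(d)))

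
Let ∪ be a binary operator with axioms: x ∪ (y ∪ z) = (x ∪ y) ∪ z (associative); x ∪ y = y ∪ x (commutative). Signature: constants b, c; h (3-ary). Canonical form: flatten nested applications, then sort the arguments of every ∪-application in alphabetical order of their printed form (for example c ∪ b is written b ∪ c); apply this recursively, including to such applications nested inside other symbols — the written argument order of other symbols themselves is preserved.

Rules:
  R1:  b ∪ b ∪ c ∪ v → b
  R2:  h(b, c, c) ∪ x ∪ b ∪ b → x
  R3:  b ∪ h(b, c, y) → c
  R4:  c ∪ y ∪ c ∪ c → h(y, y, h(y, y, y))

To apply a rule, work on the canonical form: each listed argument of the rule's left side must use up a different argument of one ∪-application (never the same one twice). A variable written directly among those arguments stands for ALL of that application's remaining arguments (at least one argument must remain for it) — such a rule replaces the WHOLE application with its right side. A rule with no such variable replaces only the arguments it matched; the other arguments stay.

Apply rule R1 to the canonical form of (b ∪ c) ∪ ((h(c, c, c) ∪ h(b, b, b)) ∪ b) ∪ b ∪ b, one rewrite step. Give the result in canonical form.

Canonical form:  b ∪ b ∪ b ∪ b ∪ c ∪ h(b, b, b) ∪ h(c, c, c)
R1 matches:  uses b, b, c;  v := b ∪ b ∪ h(b, b, b) ∪ h(c, c, c)
The extension variable absorbs all remaining arguments, so the whole application is rewritten.
Giving:  b

Answer: b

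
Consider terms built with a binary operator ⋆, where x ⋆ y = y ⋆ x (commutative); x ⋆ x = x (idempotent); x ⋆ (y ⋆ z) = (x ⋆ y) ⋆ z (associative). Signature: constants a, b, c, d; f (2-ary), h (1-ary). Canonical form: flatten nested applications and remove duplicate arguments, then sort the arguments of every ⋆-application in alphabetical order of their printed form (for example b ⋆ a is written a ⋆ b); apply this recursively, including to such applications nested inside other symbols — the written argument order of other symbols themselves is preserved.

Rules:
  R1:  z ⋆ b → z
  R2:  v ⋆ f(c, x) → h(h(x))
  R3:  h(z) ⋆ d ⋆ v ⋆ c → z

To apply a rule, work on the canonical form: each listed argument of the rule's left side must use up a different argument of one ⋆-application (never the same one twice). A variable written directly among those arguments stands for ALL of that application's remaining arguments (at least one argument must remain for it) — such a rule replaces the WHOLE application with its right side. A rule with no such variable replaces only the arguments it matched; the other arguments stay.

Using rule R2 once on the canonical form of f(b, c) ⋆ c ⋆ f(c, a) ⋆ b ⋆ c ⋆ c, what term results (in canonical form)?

Canonical form:  b ⋆ c ⋆ f(b, c) ⋆ f(c, a)
Match R2:  consume f(c, a);  v := b ⋆ c ⋆ f(b, c), x := a
The variable takes the whole remainder — replace the entire application.
Result:  h(h(a))

Answer: h(h(a))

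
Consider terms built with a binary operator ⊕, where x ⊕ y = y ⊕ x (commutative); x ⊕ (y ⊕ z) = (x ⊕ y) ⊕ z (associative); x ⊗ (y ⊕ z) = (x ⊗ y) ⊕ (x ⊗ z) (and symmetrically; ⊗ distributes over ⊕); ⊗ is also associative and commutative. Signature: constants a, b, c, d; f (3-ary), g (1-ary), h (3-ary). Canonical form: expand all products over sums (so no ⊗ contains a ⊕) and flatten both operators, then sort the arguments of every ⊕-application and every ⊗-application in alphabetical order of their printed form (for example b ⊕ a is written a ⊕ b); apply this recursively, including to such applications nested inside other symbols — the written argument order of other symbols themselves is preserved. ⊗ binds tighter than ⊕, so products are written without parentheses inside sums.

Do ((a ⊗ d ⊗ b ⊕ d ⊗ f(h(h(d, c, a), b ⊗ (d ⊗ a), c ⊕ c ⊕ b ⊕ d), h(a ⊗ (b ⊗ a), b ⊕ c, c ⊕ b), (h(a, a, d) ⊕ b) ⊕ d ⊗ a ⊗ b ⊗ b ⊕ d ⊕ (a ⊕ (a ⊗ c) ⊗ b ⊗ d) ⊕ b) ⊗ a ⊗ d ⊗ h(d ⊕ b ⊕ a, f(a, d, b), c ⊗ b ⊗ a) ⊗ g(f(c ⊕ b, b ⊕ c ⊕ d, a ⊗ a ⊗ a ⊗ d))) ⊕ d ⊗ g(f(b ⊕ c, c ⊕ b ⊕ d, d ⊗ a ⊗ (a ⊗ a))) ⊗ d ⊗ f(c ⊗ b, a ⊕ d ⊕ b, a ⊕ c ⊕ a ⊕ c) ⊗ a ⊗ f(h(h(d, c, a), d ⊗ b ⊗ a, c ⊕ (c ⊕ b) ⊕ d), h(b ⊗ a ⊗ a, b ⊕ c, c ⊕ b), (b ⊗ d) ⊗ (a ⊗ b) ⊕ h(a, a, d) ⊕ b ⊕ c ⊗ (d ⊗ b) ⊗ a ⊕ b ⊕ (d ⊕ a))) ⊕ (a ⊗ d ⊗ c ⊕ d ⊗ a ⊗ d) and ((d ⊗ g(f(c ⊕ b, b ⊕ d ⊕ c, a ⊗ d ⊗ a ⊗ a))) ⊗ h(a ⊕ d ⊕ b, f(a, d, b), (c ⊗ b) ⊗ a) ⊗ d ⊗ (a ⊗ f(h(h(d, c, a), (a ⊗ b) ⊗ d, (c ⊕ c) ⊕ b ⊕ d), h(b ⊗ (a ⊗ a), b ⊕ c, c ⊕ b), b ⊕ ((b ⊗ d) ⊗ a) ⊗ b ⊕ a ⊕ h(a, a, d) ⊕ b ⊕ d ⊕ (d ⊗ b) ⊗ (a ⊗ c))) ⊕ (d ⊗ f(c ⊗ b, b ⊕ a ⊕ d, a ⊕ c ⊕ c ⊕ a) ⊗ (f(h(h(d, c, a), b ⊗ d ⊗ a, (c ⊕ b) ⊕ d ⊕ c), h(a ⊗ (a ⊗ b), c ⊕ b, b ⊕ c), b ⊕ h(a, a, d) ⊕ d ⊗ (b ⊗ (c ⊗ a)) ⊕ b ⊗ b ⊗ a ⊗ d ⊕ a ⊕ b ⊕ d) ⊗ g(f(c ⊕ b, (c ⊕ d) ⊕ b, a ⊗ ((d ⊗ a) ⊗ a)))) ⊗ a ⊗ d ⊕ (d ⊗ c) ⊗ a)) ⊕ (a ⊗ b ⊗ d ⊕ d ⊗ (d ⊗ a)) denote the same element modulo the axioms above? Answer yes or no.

Left:  ((a ⊗ d ⊗ b ⊕ d ⊗ f(h(h(d, c, a), b ⊗ (d ⊗ a), c ⊕ c ⊕ b ⊕ d), h(a ⊗ (b ⊗ a), b ⊕ c, c ⊕ b), (h(a, a, d) ⊕ b) ⊕ d ⊗ a ⊗ b ⊗ b ⊕ d ⊕ (a ⊕ (a ⊗ c) ⊗ b ⊗ d) ⊕ b) ⊗ a ⊗ d ⊗ h(d ⊕ b ⊕ a, f(a, d, b), c ⊗ b ⊗ a) ⊗ g(f(c ⊕ b, b ⊕ c ⊕ d, a ⊗ a ⊗ a ⊗ d))) ⊕ d ⊗ g(f(b ⊕ c, c ⊕ b ⊕ d, d ⊗ a ⊗ (a ⊗ a))) ⊗ d ⊗ f(c ⊗ b, a ⊕ d ⊕ b, a ⊕ c ⊕ a ⊕ c) ⊗ a ⊗ f(h(h(d, c, a), d ⊗ b ⊗ a, c ⊕ (c ⊕ b) ⊕ d), h(b ⊗ a ⊗ a, b ⊕ c, c ⊕ b), (b ⊗ d) ⊗ (a ⊗ b) ⊕ h(a, a, d) ⊕ b ⊕ c ⊗ (d ⊗ b) ⊗ a ⊕ b ⊕ (d ⊕ a))) ⊕ (a ⊗ d ⊗ c ⊕ d ⊗ a ⊗ d)
  Un-nest:  a ⊗ b ⊗ d ⊕ a ⊗ d ⊗ d ⊗ f(h(h(d, c, a), a ⊗ b ⊗ d, b ⊕ c ⊕ c ⊕ d), h(a ⊗ a ⊗ b, b ⊕ c, b ⊕ c), a ⊕ a ⊗ b ⊗ b ⊗ d ⊕ a ⊗ b ⊗ c ⊗ d ⊕ b ⊕ b ⊕ d ⊕ h(a, a, d)) ⊗ g(f(b ⊕ c, b ⊕ c ⊕ d, a ⊗ a ⊗ a ⊗ d)) ⊗ h(a ⊕ b ⊕ d, f(a, d, b), a ⊗ b ⊗ c) ⊕ a ⊗ d ⊗ d ⊗ f(b ⊗ c, a ⊕ b ⊕ d, a ⊕ a ⊕ c ⊕ c) ⊗ f(h(h(d, c, a), a ⊗ b ⊗ d, b ⊕ c ⊕ c ⊕ d), h(a ⊗ a ⊗ b, b ⊕ c, b ⊕ c), a ⊕ a ⊗ b ⊗ b ⊗ d ⊕ a ⊗ b ⊗ c ⊗ d ⊕ b ⊕ b ⊕ d ⊕ h(a, a, d)) ⊗ g(f(b ⊕ c, b ⊕ c ⊕ d, a ⊗ a ⊗ a ⊗ d)) ⊕ a ⊗ c ⊗ d ⊕ a ⊗ d ⊗ d
  Sort arguments:  a ⊗ b ⊗ d ⊕ a ⊗ c ⊗ d ⊕ a ⊗ d ⊗ d ⊕ a ⊗ d ⊗ d ⊗ f(b ⊗ c, a ⊕ b ⊕ d, a ⊕ a ⊕ c ⊕ c) ⊗ f(h(h(d, c, a), a ⊗ b ⊗ d, b ⊕ c ⊕ c ⊕ d), h(a ⊗ a ⊗ b, b ⊕ c, b ⊕ c), a ⊕ a ⊗ b ⊗ b ⊗ d ⊕ a ⊗ b ⊗ c ⊗ d ⊕ b ⊕ b ⊕ d ⊕ h(a, a, d)) ⊗ g(f(b ⊕ c, b ⊕ c ⊕ d, a ⊗ a ⊗ a ⊗ d)) ⊕ a ⊗ d ⊗ d ⊗ f(h(h(d, c, a), a ⊗ b ⊗ d, b ⊕ c ⊕ c ⊕ d), h(a ⊗ a ⊗ b, b ⊕ c, b ⊕ c), a ⊕ a ⊗ b ⊗ b ⊗ d ⊕ a ⊗ b ⊗ c ⊗ d ⊕ b ⊕ b ⊕ d ⊕ h(a, a, d)) ⊗ g(f(b ⊕ c, b ⊕ c ⊕ d, a ⊗ a ⊗ a ⊗ d)) ⊗ h(a ⊕ b ⊕ d, f(a, d, b), a ⊗ b ⊗ c)
Right:  ((d ⊗ g(f(c ⊕ b, b ⊕ d ⊕ c, a ⊗ d ⊗ a ⊗ a))) ⊗ h(a ⊕ d ⊕ b, f(a, d, b), (c ⊗ b) ⊗ a) ⊗ d ⊗ (a ⊗ f(h(h(d, c, a), (a ⊗ b) ⊗ d, (c ⊕ c) ⊕ b ⊕ d), h(b ⊗ (a ⊗ a), b ⊕ c, c ⊕ b), b ⊕ ((b ⊗ d) ⊗ a) ⊗ b ⊕ a ⊕ h(a, a, d) ⊕ b ⊕ d ⊕ (d ⊗ b) ⊗ (a ⊗ c))) ⊕ (d ⊗ f(c ⊗ b, b ⊕ a ⊕ d, a ⊕ c ⊕ c ⊕ a) ⊗ (f(h(h(d, c, a), b ⊗ d ⊗ a, (c ⊕ b) ⊕ d ⊕ c), h(a ⊗ (a ⊗ b), c ⊕ b, b ⊕ c), b ⊕ h(a, a, d) ⊕ d ⊗ (b ⊗ (c ⊗ a)) ⊕ b ⊗ b ⊗ a ⊗ d ⊕ a ⊕ b ⊕ d) ⊗ g(f(c ⊕ b, (c ⊕ d) ⊕ b, a ⊗ ((d ⊗ a) ⊗ a)))) ⊗ a ⊗ d ⊕ (d ⊗ c) ⊗ a)) ⊕ (a ⊗ b ⊗ d ⊕ d ⊗ (d ⊗ a))
  Un-nest:  a ⊗ d ⊗ d ⊗ f(h(h(d, c, a), a ⊗ b ⊗ d, b ⊕ c ⊕ c ⊕ d), h(a ⊗ a ⊗ b, b ⊕ c, b ⊕ c), a ⊕ a ⊗ b ⊗ b ⊗ d ⊕ a ⊗ b ⊗ c ⊗ d ⊕ b ⊕ b ⊕ d ⊕ h(a, a, d)) ⊗ g(f(b ⊕ c, b ⊕ c ⊕ d, a ⊗ a ⊗ a ⊗ d)) ⊗ h(a ⊕ b ⊕ d, f(a, d, b), a ⊗ b ⊗ c) ⊕ a ⊗ d ⊗ d ⊗ f(b ⊗ c, a ⊕ b ⊕ d, a ⊕ a ⊕ c ⊕ c) ⊗ f(h(h(d, c, a), a ⊗ b ⊗ d, b ⊕ c ⊕ c ⊕ d), h(a ⊗ a ⊗ b, b ⊕ c, b ⊕ c), a ⊕ a ⊗ b ⊗ b ⊗ d ⊕ a ⊗ b ⊗ c ⊗ d ⊕ b ⊕ b ⊕ d ⊕ h(a, a, d)) ⊗ g(f(b ⊕ c, b ⊕ c ⊕ d, a ⊗ a ⊗ a ⊗ d)) ⊕ a ⊗ c ⊗ d ⊕ a ⊗ b ⊗ d ⊕ a ⊗ d ⊗ d
  Sort arguments:  a ⊗ b ⊗ d ⊕ a ⊗ c ⊗ d ⊕ a ⊗ d ⊗ d ⊕ a ⊗ d ⊗ d ⊗ f(b ⊗ c, a ⊕ b ⊕ d, a ⊕ a ⊕ c ⊕ c) ⊗ f(h(h(d, c, a), a ⊗ b ⊗ d, b ⊕ c ⊕ c ⊕ d), h(a ⊗ a ⊗ b, b ⊕ c, b ⊕ c), a ⊕ a ⊗ b ⊗ b ⊗ d ⊕ a ⊗ b ⊗ c ⊗ d ⊕ b ⊕ b ⊕ d ⊕ h(a, a, d)) ⊗ g(f(b ⊕ c, b ⊕ c ⊕ d, a ⊗ a ⊗ a ⊗ d)) ⊕ a ⊗ d ⊗ d ⊗ f(h(h(d, c, a), a ⊗ b ⊗ d, b ⊕ c ⊕ c ⊕ d), h(a ⊗ a ⊗ b, b ⊕ c, b ⊕ c), a ⊕ a ⊗ b ⊗ b ⊗ d ⊕ a ⊗ b ⊗ c ⊗ d ⊕ b ⊕ b ⊕ d ⊕ h(a, a, d)) ⊗ g(f(b ⊕ c, b ⊕ c ⊕ d, a ⊗ a ⊗ a ⊗ d)) ⊗ h(a ⊕ b ⊕ d, f(a, d, b), a ⊗ b ⊗ c)

Answer: yes — both canonical forms are a ⊗ b ⊗ d ⊕ a ⊗ c ⊗ d ⊕ a ⊗ d ⊗ d ⊕ a ⊗ d ⊗ d ⊗ f(b ⊗ c, a ⊕ b ⊕ d, a ⊕ a ⊕ c ⊕ c) ⊗ f(h(h(d, c, a), a ⊗ b ⊗ d, b ⊕ c ⊕ c ⊕ d), h(a ⊗ a ⊗ b, b ⊕ c, b ⊕ c), a ⊕ a ⊗ b ⊗ b ⊗ d ⊕ a ⊗ b ⊗ c ⊗ d ⊕ b ⊕ b ⊕ d ⊕ h(a, a, d)) ⊗ g(f(b ⊕ c, b ⊕ c ⊕ d, a ⊗ a ⊗ a ⊗ d)) ⊕ a ⊗ d ⊗ d ⊗ f(h(h(d, c, a), a ⊗ b ⊗ d, b ⊕ c ⊕ c ⊕ d), h(a ⊗ a ⊗ b, b ⊕ c, b ⊕ c), a ⊕ a ⊗ b ⊗ b ⊗ d ⊕ a ⊗ b ⊗ c ⊗ d ⊕ b ⊕ b ⊕ d ⊕ h(a, a, d)) ⊗ g(f(b ⊕ c, b ⊕ c ⊕ d, a ⊗ a ⊗ a ⊗ d)) ⊗ h(a ⊕ b ⊕ d, f(a, d, b), a ⊗ b ⊗ c)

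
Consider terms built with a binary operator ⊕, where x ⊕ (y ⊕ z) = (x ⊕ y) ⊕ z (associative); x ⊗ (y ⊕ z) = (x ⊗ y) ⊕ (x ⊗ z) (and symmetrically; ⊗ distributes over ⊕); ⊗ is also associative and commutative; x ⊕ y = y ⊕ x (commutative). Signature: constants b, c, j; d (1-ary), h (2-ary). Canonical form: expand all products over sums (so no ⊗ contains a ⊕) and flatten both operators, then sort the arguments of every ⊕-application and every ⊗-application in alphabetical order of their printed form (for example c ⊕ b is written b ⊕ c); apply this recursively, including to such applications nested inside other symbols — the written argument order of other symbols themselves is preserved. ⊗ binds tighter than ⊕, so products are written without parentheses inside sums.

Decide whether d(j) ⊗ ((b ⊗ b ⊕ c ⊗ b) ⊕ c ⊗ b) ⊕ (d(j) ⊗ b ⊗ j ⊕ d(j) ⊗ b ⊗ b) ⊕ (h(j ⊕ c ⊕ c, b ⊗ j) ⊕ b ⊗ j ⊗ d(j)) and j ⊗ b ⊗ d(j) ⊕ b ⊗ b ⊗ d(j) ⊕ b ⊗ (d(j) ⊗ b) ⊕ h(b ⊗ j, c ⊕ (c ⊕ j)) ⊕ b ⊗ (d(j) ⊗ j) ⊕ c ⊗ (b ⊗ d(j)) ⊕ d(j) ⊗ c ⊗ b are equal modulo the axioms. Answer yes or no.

Left:  d(j) ⊗ ((b ⊗ b ⊕ c ⊗ b) ⊕ c ⊗ b) ⊕ (d(j) ⊗ b ⊗ j ⊕ d(j) ⊗ b ⊗ b) ⊕ (h(j ⊕ c ⊕ c, b ⊗ j) ⊕ b ⊗ j ⊗ d(j))
  Distribute:  b ⊗ b ⊗ d(j) ⊕ b ⊗ c ⊗ d(j) ⊕ b ⊗ c ⊗ d(j) ⊕ b ⊗ d(j) ⊗ j ⊕ b ⊗ b ⊗ d(j) ⊕ h(c ⊕ c ⊕ j, b ⊗ j) ⊕ b ⊗ d(j) ⊗ j
  Sort:  b ⊗ b ⊗ d(j) ⊕ b ⊗ b ⊗ d(j) ⊕ b ⊗ c ⊗ d(j) ⊕ b ⊗ c ⊗ d(j) ⊕ b ⊗ d(j) ⊗ j ⊕ b ⊗ d(j) ⊗ j ⊕ h(c ⊕ c ⊕ j, b ⊗ j)
Right:  j ⊗ b ⊗ d(j) ⊕ b ⊗ b ⊗ d(j) ⊕ b ⊗ (d(j) ⊗ b) ⊕ h(b ⊗ j, c ⊕ (c ⊕ j)) ⊕ b ⊗ (d(j) ⊗ j) ⊕ c ⊗ (b ⊗ d(j)) ⊕ d(j) ⊗ c ⊗ b
  Merge nested applications:  b ⊗ d(j) ⊗ j ⊕ b ⊗ b ⊗ d(j) ⊕ b ⊗ b ⊗ d(j) ⊕ h(b ⊗ j, c ⊕ c ⊕ j) ⊕ b ⊗ d(j) ⊗ j ⊕ b ⊗ c ⊗ d(j) ⊕ b ⊗ c ⊗ d(j)
  Order the arguments:  b ⊗ b ⊗ d(j) ⊕ b ⊗ b ⊗ d(j) ⊕ b ⊗ c ⊗ d(j) ⊕ b ⊗ c ⊗ d(j) ⊕ b ⊗ d(j) ⊗ j ⊕ b ⊗ d(j) ⊗ j ⊕ h(b ⊗ j, c ⊕ c ⊕ j)

Answer: no — b ⊗ b ⊗ d(j) ⊕ b ⊗ b ⊗ d(j) ⊕ b ⊗ c ⊗ d(j) ⊕ b ⊗ c ⊗ d(j) ⊕ b ⊗ d(j) ⊗ j ⊕ b ⊗ d(j) ⊗ j ⊕ h(c ⊕ c ⊕ j, b ⊗ j) vs b ⊗ b ⊗ d(j) ⊕ b ⊗ b ⊗ d(j) ⊕ b ⊗ c ⊗ d(j) ⊕ b ⊗ c ⊗ d(j) ⊕ b ⊗ d(j) ⊗ j ⊕ b ⊗ d(j) ⊗ j ⊕ h(b ⊗ j, c ⊕ c ⊕ j)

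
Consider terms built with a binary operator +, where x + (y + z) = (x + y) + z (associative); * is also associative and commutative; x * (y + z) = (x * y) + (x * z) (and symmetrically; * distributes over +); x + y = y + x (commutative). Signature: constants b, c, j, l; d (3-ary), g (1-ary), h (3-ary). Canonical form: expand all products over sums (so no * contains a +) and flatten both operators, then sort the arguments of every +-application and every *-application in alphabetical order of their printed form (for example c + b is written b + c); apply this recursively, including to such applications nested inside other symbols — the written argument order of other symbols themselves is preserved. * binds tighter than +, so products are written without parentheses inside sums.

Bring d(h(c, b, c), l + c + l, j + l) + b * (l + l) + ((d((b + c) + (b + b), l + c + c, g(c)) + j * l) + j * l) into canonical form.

Answer: b * l + b * l + d(b + b + b + c, c + c + l, g(c)) + d(h(c, b, c), c + l + l, j + l) + j * l + j * l

Derivation:
Expand:  d(h(c, b, c), c + l + l, j + l) + b * l + b * l + d(b + b + b + c, c + c + l, g(c)) + j * l + j * l
Sort:  b * l + b * l + d(b + b + b + c, c + c + l, g(c)) + d(h(c, b, c), c + l + l, j + l) + j * l + j * l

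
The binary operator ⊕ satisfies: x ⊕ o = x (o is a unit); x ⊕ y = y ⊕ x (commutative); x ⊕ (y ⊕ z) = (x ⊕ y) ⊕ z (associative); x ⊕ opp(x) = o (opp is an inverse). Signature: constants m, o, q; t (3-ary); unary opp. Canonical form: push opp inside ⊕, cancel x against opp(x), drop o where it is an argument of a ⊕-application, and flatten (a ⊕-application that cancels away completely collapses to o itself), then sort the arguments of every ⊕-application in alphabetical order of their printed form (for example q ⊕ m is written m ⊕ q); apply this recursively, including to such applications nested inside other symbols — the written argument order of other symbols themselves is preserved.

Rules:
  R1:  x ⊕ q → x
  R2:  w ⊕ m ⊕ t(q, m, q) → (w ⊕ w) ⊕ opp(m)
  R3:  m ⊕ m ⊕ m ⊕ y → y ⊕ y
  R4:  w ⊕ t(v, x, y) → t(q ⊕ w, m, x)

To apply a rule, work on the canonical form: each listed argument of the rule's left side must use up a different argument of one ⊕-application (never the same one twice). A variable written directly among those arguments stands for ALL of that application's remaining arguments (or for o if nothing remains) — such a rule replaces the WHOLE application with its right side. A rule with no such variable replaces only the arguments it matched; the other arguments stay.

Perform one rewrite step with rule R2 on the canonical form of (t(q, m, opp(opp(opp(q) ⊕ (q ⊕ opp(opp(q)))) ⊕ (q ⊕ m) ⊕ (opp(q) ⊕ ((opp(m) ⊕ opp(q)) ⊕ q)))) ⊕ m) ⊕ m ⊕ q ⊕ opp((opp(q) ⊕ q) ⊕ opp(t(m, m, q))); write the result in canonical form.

Canonical form:  m ⊕ m ⊕ q ⊕ t(m, m, q) ⊕ t(q, m, q)
Apply R2:  consuming m, t(q, m, q);  w := m ⊕ q ⊕ t(m, m, q)
Every leftover argument binds to the variable; the entire application is replaced.
Result:  m ⊕ q ⊕ q ⊕ t(m, m, q) ⊕ t(m, m, q)

Answer: m ⊕ q ⊕ q ⊕ t(m, m, q) ⊕ t(m, m, q)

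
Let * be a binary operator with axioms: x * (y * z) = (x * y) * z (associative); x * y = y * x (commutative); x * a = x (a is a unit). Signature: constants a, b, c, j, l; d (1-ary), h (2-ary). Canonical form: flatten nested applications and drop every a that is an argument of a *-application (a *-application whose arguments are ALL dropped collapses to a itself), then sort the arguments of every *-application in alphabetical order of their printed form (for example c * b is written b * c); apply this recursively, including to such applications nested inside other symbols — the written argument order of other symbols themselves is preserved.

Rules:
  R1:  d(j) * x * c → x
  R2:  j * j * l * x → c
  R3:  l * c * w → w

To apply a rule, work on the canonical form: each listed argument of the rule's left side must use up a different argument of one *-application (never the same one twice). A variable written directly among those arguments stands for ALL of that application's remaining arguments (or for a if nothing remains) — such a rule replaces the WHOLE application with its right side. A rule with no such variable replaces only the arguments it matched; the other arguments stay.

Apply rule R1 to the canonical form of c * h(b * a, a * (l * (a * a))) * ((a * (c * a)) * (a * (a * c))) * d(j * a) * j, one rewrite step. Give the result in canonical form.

Canonical form:  c * c * c * d(j) * h(b, l) * j
R1 matches:  uses c, d(j);  x := c * c * h(b, l) * j
The extension variable absorbs all remaining arguments, so the whole application is rewritten.
Giving:  c * c * h(b, l) * j

Answer: c * c * h(b, l) * j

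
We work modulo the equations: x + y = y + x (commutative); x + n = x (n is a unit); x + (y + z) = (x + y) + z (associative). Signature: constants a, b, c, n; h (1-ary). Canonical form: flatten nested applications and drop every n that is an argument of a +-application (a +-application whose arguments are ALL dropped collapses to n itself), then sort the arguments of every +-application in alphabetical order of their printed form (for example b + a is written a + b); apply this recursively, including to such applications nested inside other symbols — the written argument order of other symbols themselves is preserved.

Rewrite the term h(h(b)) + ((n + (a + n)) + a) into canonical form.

Un-nest:  h(h(b)) + n + a + n + a
Unit:  drop n (×2)
Sort arguments:  a + a + h(h(b))

Answer: a + a + h(h(b))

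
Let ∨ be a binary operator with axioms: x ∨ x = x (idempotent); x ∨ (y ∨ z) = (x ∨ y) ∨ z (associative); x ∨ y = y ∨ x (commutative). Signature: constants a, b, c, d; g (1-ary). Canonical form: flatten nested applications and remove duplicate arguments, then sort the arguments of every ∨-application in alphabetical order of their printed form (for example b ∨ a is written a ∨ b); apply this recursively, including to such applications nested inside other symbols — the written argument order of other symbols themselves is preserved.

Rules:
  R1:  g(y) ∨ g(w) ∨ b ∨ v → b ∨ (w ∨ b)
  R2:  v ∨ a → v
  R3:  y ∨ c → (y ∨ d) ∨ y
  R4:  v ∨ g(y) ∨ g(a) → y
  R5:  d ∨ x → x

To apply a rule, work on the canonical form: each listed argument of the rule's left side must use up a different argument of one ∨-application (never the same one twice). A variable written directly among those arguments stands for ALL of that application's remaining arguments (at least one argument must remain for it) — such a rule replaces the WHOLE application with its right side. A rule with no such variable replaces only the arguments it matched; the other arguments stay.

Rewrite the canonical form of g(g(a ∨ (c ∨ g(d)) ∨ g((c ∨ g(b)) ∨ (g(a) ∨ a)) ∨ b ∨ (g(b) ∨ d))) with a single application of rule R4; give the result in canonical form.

Canonical form:  g(g(a ∨ b ∨ c ∨ d ∨ g(a ∨ c ∨ g(a) ∨ g(b)) ∨ g(b) ∨ g(d)))
Match R4:  consume g(a), g(b);  v := a ∨ c, y := b
Every leftover argument binds to the variable; the entire application is replaced.
Result:  g(g(a ∨ b ∨ c ∨ d ∨ g(b) ∨ g(d)))

Answer: g(g(a ∨ b ∨ c ∨ d ∨ g(b) ∨ g(d)))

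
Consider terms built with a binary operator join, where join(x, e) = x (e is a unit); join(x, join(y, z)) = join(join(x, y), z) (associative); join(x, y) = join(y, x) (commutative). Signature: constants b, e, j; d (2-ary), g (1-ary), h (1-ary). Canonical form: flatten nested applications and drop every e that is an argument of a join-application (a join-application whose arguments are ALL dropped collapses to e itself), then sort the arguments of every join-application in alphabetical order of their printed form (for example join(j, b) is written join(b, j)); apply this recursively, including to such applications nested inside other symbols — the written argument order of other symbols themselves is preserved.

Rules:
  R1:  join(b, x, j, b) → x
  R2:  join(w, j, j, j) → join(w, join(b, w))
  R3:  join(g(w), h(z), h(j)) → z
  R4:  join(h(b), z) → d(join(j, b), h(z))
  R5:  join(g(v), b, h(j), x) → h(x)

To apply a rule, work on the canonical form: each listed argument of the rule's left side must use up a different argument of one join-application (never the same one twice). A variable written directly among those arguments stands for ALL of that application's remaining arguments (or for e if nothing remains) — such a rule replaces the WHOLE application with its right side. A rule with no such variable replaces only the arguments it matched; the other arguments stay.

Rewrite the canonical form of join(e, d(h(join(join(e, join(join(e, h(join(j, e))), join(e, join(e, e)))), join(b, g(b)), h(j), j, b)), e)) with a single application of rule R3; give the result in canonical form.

Answer: d(h(join(b, b, j, j)), e)

Derivation:
Canonical form:  d(h(join(b, b, g(b), h(j), h(j), j)), e)
Match R3:  consume g(b), h(j), h(j);  w := b, z := j
Giving:  d(h(join(b, b, j, j)), e)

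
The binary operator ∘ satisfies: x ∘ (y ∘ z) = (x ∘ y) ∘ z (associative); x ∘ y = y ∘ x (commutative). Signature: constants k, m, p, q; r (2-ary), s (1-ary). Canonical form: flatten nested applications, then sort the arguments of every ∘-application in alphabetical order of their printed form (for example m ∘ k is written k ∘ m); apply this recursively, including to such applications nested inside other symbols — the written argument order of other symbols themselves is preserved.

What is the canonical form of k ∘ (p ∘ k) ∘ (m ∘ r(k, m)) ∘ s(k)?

Merge nested applications:  k ∘ p ∘ k ∘ m ∘ r(k, m) ∘ s(k)
Order the arguments:  k ∘ k ∘ m ∘ p ∘ r(k, m) ∘ s(k)

Answer: k ∘ k ∘ m ∘ p ∘ r(k, m) ∘ s(k)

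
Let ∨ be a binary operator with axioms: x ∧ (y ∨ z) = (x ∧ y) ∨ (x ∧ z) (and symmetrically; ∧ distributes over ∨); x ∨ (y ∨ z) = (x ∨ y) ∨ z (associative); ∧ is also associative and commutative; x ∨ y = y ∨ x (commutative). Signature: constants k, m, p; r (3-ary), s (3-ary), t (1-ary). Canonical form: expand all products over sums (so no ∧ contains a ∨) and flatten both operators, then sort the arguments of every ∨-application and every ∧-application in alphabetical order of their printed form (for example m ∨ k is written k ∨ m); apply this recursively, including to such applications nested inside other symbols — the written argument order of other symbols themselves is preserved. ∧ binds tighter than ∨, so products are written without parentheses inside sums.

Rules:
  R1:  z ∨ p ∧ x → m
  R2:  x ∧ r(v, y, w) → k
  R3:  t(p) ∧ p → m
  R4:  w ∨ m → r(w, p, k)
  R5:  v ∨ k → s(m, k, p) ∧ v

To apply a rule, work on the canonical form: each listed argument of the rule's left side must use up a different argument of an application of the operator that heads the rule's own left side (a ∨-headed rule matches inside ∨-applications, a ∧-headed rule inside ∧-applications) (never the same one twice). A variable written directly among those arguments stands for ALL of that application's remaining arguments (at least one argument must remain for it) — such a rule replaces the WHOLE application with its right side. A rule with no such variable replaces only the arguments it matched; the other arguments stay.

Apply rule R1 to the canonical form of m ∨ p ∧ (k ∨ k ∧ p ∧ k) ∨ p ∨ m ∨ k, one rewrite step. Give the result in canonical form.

Canonical form:  k ∨ k ∧ k ∧ p ∧ p ∨ k ∧ p ∨ m ∨ m ∨ p
Apply R1:  consuming k ∧ k ∧ p ∧ p;  x := k ∧ k ∧ p, z := k ∨ k ∧ p ∨ m ∨ m ∨ p
The variable takes the whole remainder — replace the entire application.
Giving:  m

Answer: m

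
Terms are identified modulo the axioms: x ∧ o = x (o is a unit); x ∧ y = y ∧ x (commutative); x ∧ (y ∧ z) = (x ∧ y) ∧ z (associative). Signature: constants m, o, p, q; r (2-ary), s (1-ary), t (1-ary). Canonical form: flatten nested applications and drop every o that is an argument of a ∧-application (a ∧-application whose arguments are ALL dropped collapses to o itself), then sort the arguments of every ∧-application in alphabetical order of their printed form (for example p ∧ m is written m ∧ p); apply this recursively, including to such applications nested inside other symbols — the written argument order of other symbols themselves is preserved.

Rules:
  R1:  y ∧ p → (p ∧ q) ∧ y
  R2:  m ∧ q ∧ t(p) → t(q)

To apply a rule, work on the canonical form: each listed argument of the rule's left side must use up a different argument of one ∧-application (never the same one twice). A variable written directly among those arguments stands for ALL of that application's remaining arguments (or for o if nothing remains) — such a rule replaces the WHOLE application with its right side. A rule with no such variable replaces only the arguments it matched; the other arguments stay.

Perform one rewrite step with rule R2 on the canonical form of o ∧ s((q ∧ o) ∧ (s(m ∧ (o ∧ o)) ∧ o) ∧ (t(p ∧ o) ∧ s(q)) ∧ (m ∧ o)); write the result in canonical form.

Canonical form:  s(m ∧ q ∧ s(m) ∧ s(q) ∧ t(p))
R2 matches:  uses m, q, t(p)
Giving:  s(s(m) ∧ s(q) ∧ t(q))

Answer: s(s(m) ∧ s(q) ∧ t(q))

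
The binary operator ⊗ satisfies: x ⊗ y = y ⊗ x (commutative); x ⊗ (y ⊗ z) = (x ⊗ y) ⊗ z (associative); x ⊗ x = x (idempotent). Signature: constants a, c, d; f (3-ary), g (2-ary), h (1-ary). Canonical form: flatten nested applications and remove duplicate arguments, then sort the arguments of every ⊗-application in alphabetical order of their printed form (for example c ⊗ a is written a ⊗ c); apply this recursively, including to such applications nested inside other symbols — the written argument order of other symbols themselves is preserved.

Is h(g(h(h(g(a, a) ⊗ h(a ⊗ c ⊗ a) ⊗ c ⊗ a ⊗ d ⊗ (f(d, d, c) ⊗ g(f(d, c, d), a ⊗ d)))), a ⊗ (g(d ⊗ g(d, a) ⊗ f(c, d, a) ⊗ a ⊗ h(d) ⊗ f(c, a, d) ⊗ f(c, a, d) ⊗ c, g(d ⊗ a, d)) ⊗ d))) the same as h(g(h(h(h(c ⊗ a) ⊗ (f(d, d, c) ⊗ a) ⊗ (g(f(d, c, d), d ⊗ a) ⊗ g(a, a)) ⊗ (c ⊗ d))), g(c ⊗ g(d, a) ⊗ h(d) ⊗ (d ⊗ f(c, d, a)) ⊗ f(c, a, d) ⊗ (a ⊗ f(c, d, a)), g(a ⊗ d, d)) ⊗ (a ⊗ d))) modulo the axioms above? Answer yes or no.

Answer: yes — both canonical forms are h(g(h(h(a ⊗ c ⊗ d ⊗ f(d, d, c) ⊗ g(a, a) ⊗ g(f(d, c, d), a ⊗ d) ⊗ h(a ⊗ c))), a ⊗ d ⊗ g(a ⊗ c ⊗ d ⊗ f(c, a, d) ⊗ f(c, d, a) ⊗ g(d, a) ⊗ h(d), g(a ⊗ d, d))))

Derivation:
Left:  h(g(h(h(g(a, a) ⊗ h(a ⊗ c ⊗ a) ⊗ c ⊗ a ⊗ d ⊗ (f(d, d, c) ⊗ g(f(d, c, d), a ⊗ d)))), a ⊗ (g(d ⊗ g(d, a) ⊗ f(c, d, a) ⊗ a ⊗ h(d) ⊗ f(c, a, d) ⊗ f(c, a, d) ⊗ c, g(d ⊗ a, d)) ⊗ d)))
  Descend into:  a ⊗ (g(d ⊗ g(d, a) ⊗ f(c, d, a) ⊗ a ⊗ h(d) ⊗ f(c, a, d) ⊗ f(c, a, d) ⊗ c, g(d ⊗ a, d)) ⊗ d)
  Merge nested applications:  a ⊗ g(d ⊗ g(d, a) ⊗ f(c, d, a) ⊗ a ⊗ h(d) ⊗ f(c, a, d) ⊗ f(c, a, d) ⊗ c, g(d ⊗ a, d)) ⊗ d
  Inside:  g(d ⊗ g(d, a) ⊗ f(c, d, a) ⊗ a ⊗ h(d) ⊗ f(c, a, d) ⊗ f(c, a, d) ⊗ c, g(d ⊗ a, d))  →  g(a ⊗ c ⊗ d ⊗ f(c, a, d) ⊗ f(c, d, a) ⊗ g(d, a) ⊗ h(d), g(a ⊗ d, d))
  Sort:  a ⊗ d ⊗ g(a ⊗ c ⊗ d ⊗ f(c, a, d) ⊗ f(c, d, a) ⊗ g(d, a) ⊗ h(d), g(a ⊗ d, d))
  Rebuild:  h(g(h(h(a ⊗ c ⊗ d ⊗ f(d, d, c) ⊗ g(a, a) ⊗ g(f(d, c, d), a ⊗ d) ⊗ h(a ⊗ c))), a ⊗ d ⊗ g(a ⊗ c ⊗ d ⊗ f(c, a, d) ⊗ f(c, d, a) ⊗ g(d, a) ⊗ h(d), g(a ⊗ d, d))))
Right:  h(g(h(h(h(c ⊗ a) ⊗ (f(d, d, c) ⊗ a) ⊗ (g(f(d, c, d), d ⊗ a) ⊗ g(a, a)) ⊗ (c ⊗ d))), g(c ⊗ g(d, a) ⊗ h(d) ⊗ (d ⊗ f(c, d, a)) ⊗ f(c, a, d) ⊗ (a ⊗ f(c, d, a)), g(a ⊗ d, d)) ⊗ (a ⊗ d)))
  Work inside:  g(c ⊗ g(d, a) ⊗ h(d) ⊗ (d ⊗ f(c, d, a)) ⊗ f(c, a, d) ⊗ (a ⊗ f(c, d, a)), g(a ⊗ d, d)) ⊗ (a ⊗ d)
  Flatten:  g(c ⊗ g(d, a) ⊗ h(d) ⊗ (d ⊗ f(c, d, a)) ⊗ f(c, a, d) ⊗ (a ⊗ f(c, d, a)), g(a ⊗ d, d)) ⊗ a ⊗ d
  Canonicalize subterm:  g(c ⊗ g(d, a) ⊗ h(d) ⊗ (d ⊗ f(c, d, a)) ⊗ f(c, a, d) ⊗ (a ⊗ f(c, d, a)), g(a ⊗ d, d))  →  g(a ⊗ c ⊗ d ⊗ f(c, a, d) ⊗ f(c, d, a) ⊗ g(d, a) ⊗ h(d), g(a ⊗ d, d))
  Sort:  a ⊗ d ⊗ g(a ⊗ c ⊗ d ⊗ f(c, a, d) ⊗ f(c, d, a) ⊗ g(d, a) ⊗ h(d), g(a ⊗ d, d))
  Rebuild:  h(g(h(h(a ⊗ c ⊗ d ⊗ f(d, d, c) ⊗ g(a, a) ⊗ g(f(d, c, d), a ⊗ d) ⊗ h(a ⊗ c))), a ⊗ d ⊗ g(a ⊗ c ⊗ d ⊗ f(c, a, d) ⊗ f(c, d, a) ⊗ g(d, a) ⊗ h(d), g(a ⊗ d, d))))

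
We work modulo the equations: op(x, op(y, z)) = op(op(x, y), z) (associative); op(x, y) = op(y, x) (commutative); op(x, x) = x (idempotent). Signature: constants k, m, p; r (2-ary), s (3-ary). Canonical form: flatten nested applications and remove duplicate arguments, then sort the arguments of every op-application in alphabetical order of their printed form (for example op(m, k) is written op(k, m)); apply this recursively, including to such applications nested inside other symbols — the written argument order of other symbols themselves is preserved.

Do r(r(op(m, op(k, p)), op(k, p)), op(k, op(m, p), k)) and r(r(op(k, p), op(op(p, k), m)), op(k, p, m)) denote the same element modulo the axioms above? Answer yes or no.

Answer: no — r(r(op(k, m, p), op(k, p)), op(k, m, p)) vs r(r(op(k, p), op(k, m, p)), op(k, m, p))

Derivation:
Left:  r(r(op(m, op(k, p)), op(k, p)), op(k, op(m, p), k))
  Descend into:  op(k, op(m, p), k)
  Un-nest:  op(k, m, p, k)
  Drop duplicates:  drop duplicate k
  Sort arguments:  op(k, m, p)
  Put back:  r(r(op(k, m, p), op(k, p)), op(k, m, p))
Right:  r(r(op(k, p), op(op(p, k), m)), op(k, p, m))
  Work inside:  op(op(p, k), m)
  Flatten:  op(p, k, m)
  Sort arguments:  op(k, m, p)
  Reassemble:  r(r(op(k, p), op(k, m, p)), op(k, m, p))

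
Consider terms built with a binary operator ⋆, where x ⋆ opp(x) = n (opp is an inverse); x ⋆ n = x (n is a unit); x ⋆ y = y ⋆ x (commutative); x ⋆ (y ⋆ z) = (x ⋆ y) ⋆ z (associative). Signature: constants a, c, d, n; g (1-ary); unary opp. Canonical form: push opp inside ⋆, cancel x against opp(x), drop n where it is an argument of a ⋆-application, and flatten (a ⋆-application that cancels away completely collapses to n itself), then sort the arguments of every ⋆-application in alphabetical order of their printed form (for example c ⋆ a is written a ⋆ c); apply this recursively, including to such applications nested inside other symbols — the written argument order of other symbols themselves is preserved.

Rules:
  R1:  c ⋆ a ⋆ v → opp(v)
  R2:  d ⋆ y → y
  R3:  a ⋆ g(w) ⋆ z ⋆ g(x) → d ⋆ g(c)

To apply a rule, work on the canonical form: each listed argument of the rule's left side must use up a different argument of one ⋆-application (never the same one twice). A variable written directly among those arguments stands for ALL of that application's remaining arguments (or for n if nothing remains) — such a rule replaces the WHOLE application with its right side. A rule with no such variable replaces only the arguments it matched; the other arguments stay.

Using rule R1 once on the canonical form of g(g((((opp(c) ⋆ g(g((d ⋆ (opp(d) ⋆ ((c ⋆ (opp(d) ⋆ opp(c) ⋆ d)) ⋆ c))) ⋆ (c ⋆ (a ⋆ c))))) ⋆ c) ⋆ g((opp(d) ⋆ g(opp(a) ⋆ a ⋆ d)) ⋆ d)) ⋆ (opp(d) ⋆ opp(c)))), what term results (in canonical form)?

Answer: g(g(g(g(d)) ⋆ g(g(opp(c) ⋆ opp(c))) ⋆ opp(c) ⋆ opp(d)))

Derivation:
Canonical form:  g(g(g(g(a ⋆ c ⋆ c ⋆ c)) ⋆ g(g(d)) ⋆ opp(c) ⋆ opp(d)))
Apply R1:  consuming a, c;  v := c ⋆ c
The variable takes the whole remainder — replace the entire application.
Result:  g(g(g(g(d)) ⋆ g(g(opp(c) ⋆ opp(c))) ⋆ opp(c) ⋆ opp(d)))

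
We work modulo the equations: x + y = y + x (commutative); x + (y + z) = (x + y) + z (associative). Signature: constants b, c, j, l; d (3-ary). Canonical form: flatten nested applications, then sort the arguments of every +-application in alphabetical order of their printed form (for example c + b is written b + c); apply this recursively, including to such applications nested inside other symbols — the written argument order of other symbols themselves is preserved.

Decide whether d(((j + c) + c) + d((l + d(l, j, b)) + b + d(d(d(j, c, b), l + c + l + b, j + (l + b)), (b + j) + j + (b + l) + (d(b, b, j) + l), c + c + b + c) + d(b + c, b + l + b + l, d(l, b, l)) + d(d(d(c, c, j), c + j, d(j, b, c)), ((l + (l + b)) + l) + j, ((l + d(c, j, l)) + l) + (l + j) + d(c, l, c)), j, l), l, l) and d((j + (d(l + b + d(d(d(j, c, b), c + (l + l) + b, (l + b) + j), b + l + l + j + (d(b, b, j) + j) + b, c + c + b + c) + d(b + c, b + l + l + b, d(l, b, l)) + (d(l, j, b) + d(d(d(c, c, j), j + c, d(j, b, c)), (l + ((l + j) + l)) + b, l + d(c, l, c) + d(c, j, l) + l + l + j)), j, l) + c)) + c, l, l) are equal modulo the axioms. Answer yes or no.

Left:  d(((j + c) + c) + d((l + d(l, j, b)) + b + d(d(d(j, c, b), l + c + l + b, j + (l + b)), (b + j) + j + (b + l) + (d(b, b, j) + l), c + c + b + c) + d(b + c, b + l + b + l, d(l, b, l)) + d(d(d(c, c, j), c + j, d(j, b, c)), ((l + (l + b)) + l) + j, ((l + d(c, j, l)) + l) + (l + j) + d(c, l, c)), j, l), l, l)
  Descend into:  ((j + c) + c) + d((l + d(l, j, b)) + b + d(d(d(j, c, b), l + c + l + b, j + (l + b)), (b + j) + j + (b + l) + (d(b, b, j) + l), c + c + b + c) + d(b + c, b + l + b + l, d(l, b, l)) + d(d(d(c, c, j), c + j, d(j, b, c)), ((l + (l + b)) + l) + j, ((l + d(c, j, l)) + l) + (l + j) + d(c, l, c)), j, l)
  Un-nest:  j + c + c + d((l + d(l, j, b)) + b + d(d(d(j, c, b), l + c + l + b, j + (l + b)), (b + j) + j + (b + l) + (d(b, b, j) + l), c + c + b + c) + d(b + c, b + l + b + l, d(l, b, l)) + d(d(d(c, c, j), c + j, d(j, b, c)), ((l + (l + b)) + l) + j, ((l + d(c, j, l)) + l) + (l + j) + d(c, l, c)), j, l)
  Inside:  d((l + d(l, j, b)) + b + d(d(d(j, c, b), l + c + l + b, j + (l + b)), (b + j) + j + (b + l) + (d(b, b, j) + l), c + c + b + c) + d(b + c, b + l + b + l, d(l, b, l)) + d(d(d(c, c, j), c + j, d(j, b, c)), ((l + (l + b)) + l) + j, ((l + d(c, j, l)) + l) + (l + j) + d(c, l, c)), j, l)  →  d(b + d(b + c, b + b + l + l, d(l, b, l)) + d(d(d(c, c, j), c + j, d(j, b, c)), b + j + l + l + l, d(c, j, l) + d(c, l, c) + j + l + l + l) + d(d(d(j, c, b), b + c + l + l, b + j + l), b + b + d(b, b, j) + j + j + l + l, b + c + c + c) + d(l, j, b) + l, j, l)
  Sort:  c + c + d(b + d(b + c, b + b + l + l, d(l, b, l)) + d(d(d(c, c, j), c + j, d(j, b, c)), b + j + l + l + l, d(c, j, l) + d(c, l, c) + j + l + l + l) + d(d(d(j, c, b), b + c + l + l, b + j + l), b + b + d(b, b, j) + j + j + l + l, b + c + c + c) + d(l, j, b) + l, j, l) + j
  Put back:  d(c + c + d(b + d(b + c, b + b + l + l, d(l, b, l)) + d(d(d(c, c, j), c + j, d(j, b, c)), b + j + l + l + l, d(c, j, l) + d(c, l, c) + j + l + l + l) + d(d(d(j, c, b), b + c + l + l, b + j + l), b + b + d(b, b, j) + j + j + l + l, b + c + c + c) + d(l, j, b) + l, j, l) + j, l, l)
Right:  d((j + (d(l + b + d(d(d(j, c, b), c + (l + l) + b, (l + b) + j), b + l + l + j + (d(b, b, j) + j) + b, c + c + b + c) + d(b + c, b + l + l + b, d(l, b, l)) + (d(l, j, b) + d(d(d(c, c, j), j + c, d(j, b, c)), (l + ((l + j) + l)) + b, l + d(c, l, c) + d(c, j, l) + l + l + j)), j, l) + c)) + c, l, l)
  Work inside:  (j + (d(l + b + d(d(d(j, c, b), c + (l + l) + b, (l + b) + j), b + l + l + j + (d(b, b, j) + j) + b, c + c + b + c) + d(b + c, b + l + l + b, d(l, b, l)) + (d(l, j, b) + d(d(d(c, c, j), j + c, d(j, b, c)), (l + ((l + j) + l)) + b, l + d(c, l, c) + d(c, j, l) + l + l + j)), j, l) + c)) + c
  Flatten:  j + d(l + b + d(d(d(j, c, b), c + (l + l) + b, (l + b) + j), b + l + l + j + (d(b, b, j) + j) + b, c + c + b + c) + d(b + c, b + l + l + b, d(l, b, l)) + (d(l, j, b) + d(d(d(c, c, j), j + c, d(j, b, c)), (l + ((l + j) + l)) + b, l + d(c, l, c) + d(c, j, l) + l + l + j)), j, l) + c + c
  Simplify inside:  d(l + b + d(d(d(j, c, b), c + (l + l) + b, (l + b) + j), b + l + l + j + (d(b, b, j) + j) + b, c + c + b + c) + d(b + c, b + l + l + b, d(l, b, l)) + (d(l, j, b) + d(d(d(c, c, j), j + c, d(j, b, c)), (l + ((l + j) + l)) + b, l + d(c, l, c) + d(c, j, l) + l + l + j)), j, l)  →  d(b + d(b + c, b + b + l + l, d(l, b, l)) + d(d(d(c, c, j), c + j, d(j, b, c)), b + j + l + l + l, d(c, j, l) + d(c, l, c) + j + l + l + l) + d(d(d(j, c, b), b + c + l + l, b + j + l), b + b + d(b, b, j) + j + j + l + l, b + c + c + c) + d(l, j, b) + l, j, l)
  Sort arguments:  c + c + d(b + d(b + c, b + b + l + l, d(l, b, l)) + d(d(d(c, c, j), c + j, d(j, b, c)), b + j + l + l + l, d(c, j, l) + d(c, l, c) + j + l + l + l) + d(d(d(j, c, b), b + c + l + l, b + j + l), b + b + d(b, b, j) + j + j + l + l, b + c + c + c) + d(l, j, b) + l, j, l) + j
  Rebuild:  d(c + c + d(b + d(b + c, b + b + l + l, d(l, b, l)) + d(d(d(c, c, j), c + j, d(j, b, c)), b + j + l + l + l, d(c, j, l) + d(c, l, c) + j + l + l + l) + d(d(d(j, c, b), b + c + l + l, b + j + l), b + b + d(b, b, j) + j + j + l + l, b + c + c + c) + d(l, j, b) + l, j, l) + j, l, l)

Answer: yes — both canonical forms are d(c + c + d(b + d(b + c, b + b + l + l, d(l, b, l)) + d(d(d(c, c, j), c + j, d(j, b, c)), b + j + l + l + l, d(c, j, l) + d(c, l, c) + j + l + l + l) + d(d(d(j, c, b), b + c + l + l, b + j + l), b + b + d(b, b, j) + j + j + l + l, b + c + c + c) + d(l, j, b) + l, j, l) + j, l, l)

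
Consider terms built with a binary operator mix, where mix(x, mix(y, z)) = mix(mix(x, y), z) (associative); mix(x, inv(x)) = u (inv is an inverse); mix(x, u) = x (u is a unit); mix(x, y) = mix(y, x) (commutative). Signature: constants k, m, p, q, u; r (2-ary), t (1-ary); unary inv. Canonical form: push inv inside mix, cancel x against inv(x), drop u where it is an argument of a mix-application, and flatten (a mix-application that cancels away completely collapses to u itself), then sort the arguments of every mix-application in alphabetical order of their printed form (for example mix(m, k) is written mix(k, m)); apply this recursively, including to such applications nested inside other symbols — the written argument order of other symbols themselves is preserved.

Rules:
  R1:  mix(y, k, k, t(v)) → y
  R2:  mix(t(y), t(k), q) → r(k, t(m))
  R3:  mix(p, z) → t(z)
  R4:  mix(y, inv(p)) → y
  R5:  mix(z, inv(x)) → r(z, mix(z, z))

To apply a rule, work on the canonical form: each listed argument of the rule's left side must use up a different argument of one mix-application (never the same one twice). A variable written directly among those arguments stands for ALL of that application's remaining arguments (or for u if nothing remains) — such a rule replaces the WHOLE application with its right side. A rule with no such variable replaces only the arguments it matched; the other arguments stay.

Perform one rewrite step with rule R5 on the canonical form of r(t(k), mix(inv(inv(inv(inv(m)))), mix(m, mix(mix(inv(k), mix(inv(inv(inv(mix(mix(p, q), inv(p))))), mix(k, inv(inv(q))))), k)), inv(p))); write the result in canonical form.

Answer: r(t(k), r(mix(k, m, m), mix(k, k, m, m, m, m)))

Derivation:
Canonical form:  r(t(k), mix(inv(p), k, m, m))
Apply R5:  consuming inv(p);  x := p, z := mix(k, m, m)
Every leftover argument binds to the variable; the entire application is replaced.
Giving:  r(t(k), r(mix(k, m, m), mix(k, k, m, m, m, m)))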